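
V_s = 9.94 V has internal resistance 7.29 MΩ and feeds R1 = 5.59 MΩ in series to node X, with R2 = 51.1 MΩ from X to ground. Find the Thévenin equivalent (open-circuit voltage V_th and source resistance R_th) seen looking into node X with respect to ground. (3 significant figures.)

V_th ≈ 7.94 V, R_th ≈ 10.3 MΩ

R1' = 7.29 + 5.59 = 12.88 MΩ (source resistance + R1).
V_th is the unloaded tap voltage: V_s · R2/(R1'+R2) = 9.94 × 0.7987 = 7.939 V.
With V_s suppressed (replaced by a short), R_th = R1' ‖ R2 = (12.88 × 51.1)/(12.88 + 51.1) = 10.29 MΩ.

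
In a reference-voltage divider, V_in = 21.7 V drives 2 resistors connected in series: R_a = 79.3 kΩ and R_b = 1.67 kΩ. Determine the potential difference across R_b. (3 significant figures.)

V ≈ 0.448 V

ΣR = 79.3 + 1.67 = 80.97 kΩ.
V = V_in · R/ΣR = 21.7 × 0.02062 = 0.4476 V.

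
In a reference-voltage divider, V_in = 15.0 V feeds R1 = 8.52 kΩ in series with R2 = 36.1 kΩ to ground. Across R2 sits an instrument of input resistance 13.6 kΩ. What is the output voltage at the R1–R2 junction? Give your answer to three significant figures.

The load sits in parallel with R2, giving an effective lower resistance R2' = R2·R_L/(R2+R_L) = 9.878 kΩ.
Now apply the divider: V_out = 15.0 × 0.5369 = 8.054 V.

V_out ≈ 8.05 V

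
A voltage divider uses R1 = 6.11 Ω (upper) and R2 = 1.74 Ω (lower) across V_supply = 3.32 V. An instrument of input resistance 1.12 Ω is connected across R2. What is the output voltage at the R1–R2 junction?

R2 ‖ R_L = (1.74 × 1.12)/(1.74 + 1.12) = 0.6814 Ω.
Voltage divider with the loaded lower leg: V_out = 3.32 × 0.6814/(6.11 + 0.6814) = 3.32 × 0.1003 = 0.3331 V.

V_out ≈ 0.333 V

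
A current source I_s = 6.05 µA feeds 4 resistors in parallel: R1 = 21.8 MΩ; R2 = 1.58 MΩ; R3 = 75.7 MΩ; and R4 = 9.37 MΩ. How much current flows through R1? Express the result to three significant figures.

I ≈ 0.347 µA

Conductances: ΣG = 1/21.8 + 1/1.58 + 1/75.7 + 1/9.37 = 0.7987 (1/MΩ).
R1 takes the fraction G_k/ΣG = 0.04587/0.7987 = 0.05743, so I = 6.05 × 0.05743 = 0.3475 µA.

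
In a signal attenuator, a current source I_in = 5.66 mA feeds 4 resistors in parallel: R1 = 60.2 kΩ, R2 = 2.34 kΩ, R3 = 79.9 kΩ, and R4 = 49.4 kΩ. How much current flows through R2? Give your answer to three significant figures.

Total conductance ΣG = 1/60.2 + 1/2.34 + 1/79.9 + 1/49.4 = 0.4767 (units of 1/kΩ).
Current divider: I(R2) = I_in · G_k/ΣG = 5.66 × (0.4274/0.4767) = 5.66 × 0.8964 = 5.074 mA.

I ≈ 5.07 mA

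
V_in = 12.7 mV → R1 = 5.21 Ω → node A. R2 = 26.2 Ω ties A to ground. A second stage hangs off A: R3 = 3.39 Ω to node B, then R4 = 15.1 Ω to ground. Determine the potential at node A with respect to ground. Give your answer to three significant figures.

V_A ≈ 8.58 mV

Looking into the second stage from A: R3 + R4 = 18.49 Ω appears in parallel with R2.
Effective lower resistance at A: R2 ‖ 18.49 = 10.84 Ω.
So V_A = 12.7 × 0.6754 = 8.577 mV.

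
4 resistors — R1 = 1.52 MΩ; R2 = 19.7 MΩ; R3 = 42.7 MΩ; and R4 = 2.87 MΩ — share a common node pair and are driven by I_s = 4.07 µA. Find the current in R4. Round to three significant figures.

ΣG = 1/1.52 + 1/19.7 + 1/42.7 + 1/2.87 = 1.081.
Current divider: I(R4) = I_s · G_k/ΣG = 4.07 × (0.3484/1.081) = 4.07 × 0.3225 = 1.312 µA.

I ≈ 1.31 µA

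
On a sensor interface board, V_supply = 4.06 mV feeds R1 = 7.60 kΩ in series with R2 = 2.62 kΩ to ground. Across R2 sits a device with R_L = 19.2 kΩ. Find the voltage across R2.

V_out ≈ 0.945 mV

R2 ‖ R_L = (2.62 × 19.2)/(2.62 + 19.2) = 2.305 kΩ.
Voltage divider with the loaded lower leg: V_out = 4.06 × 2.305/(7.60 + 2.305) = 4.06 × 0.2327 = 0.9449 mV.
(Unloaded it would be 1.04 mV; the load pulls it down.)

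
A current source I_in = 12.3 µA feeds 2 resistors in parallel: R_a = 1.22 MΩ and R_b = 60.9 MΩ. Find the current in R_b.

I ≈ 0.242 µA

With just two branches, the current splits inversely with resistance.
So I = 12.3 × 1.22/62.12 = 0.2416 µA.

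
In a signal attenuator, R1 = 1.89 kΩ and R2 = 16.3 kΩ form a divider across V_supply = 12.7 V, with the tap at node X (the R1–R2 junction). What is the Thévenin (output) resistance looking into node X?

Looking into X with the source shorted: R_th = R1·R2/(R1+R2) = 1.890 × 16.3/18.19 = 1.694 kΩ.

R_th ≈ 1.69 kΩ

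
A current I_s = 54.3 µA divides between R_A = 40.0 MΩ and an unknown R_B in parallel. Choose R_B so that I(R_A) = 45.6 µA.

R_B ≈ 210 MΩ

In a two-way split, I_A/I_s = R_B/(R_A + R_B).
With f = 0.8398, R_B = R_A · f/(1−f) = 40.0 × 5.241 = 209.7 MΩ.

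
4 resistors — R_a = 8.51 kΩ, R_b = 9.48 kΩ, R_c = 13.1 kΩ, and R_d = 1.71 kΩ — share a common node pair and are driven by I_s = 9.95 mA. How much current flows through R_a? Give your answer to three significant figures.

ΣG = 1/8.51 + 1/9.48 + 1/13.1 + 1/1.71 = 0.8841.
By the current-divider rule, I = I_s · G_k/ΣG = 9.95 × 0.1329 = 1.322 mA.

I ≈ 1.32 mA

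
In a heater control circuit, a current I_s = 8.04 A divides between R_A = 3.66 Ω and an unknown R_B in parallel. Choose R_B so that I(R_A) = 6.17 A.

The fraction through R_A equals R_B/(R_A+R_B).
With f = 0.7674, R_B = R_A · f/(1−f) = 3.66 × 3.299 = 12.08 Ω.

R_B ≈ 12.1 Ω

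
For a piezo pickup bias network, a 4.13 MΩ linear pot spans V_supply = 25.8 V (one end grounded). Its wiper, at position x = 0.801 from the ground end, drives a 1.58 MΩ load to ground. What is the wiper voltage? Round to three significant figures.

V_out ≈ 14.6 V

Lower segment x·R_p = 3.308 MΩ; upper segment (1−x)·R_p = 0.8219 MΩ.
R_L loads the lower segment: effective lower R = 1.069 MΩ.
V_out = 25.8 × 1.069/(0.8219 + 1.069) = 14.59 V.
(Unloaded: V_out = x·V_supply = 20.7 V.)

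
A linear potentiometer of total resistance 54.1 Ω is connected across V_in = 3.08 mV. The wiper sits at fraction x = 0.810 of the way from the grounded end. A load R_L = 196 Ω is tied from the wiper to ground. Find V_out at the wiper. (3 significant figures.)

V_out ≈ 2.39 mV

The pot divides into 10.28 Ω above the wiper and 43.82 Ω below.
Lower segment in parallel with the load: 43.82 ‖ 196 = 35.81 Ω.
V_out = 3.08 × 35.81/(10.28 + 35.81) = 2.393 mV.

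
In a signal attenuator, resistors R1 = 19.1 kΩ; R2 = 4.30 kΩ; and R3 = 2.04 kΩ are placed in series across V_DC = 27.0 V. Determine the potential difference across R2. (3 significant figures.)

V ≈ 4.56 V

Series total: ΣR = 19.1 + 4.30 + 2.04 = 25.44 kΩ.
V = V_DC · R/ΣR = 27.0 × 0.1690 = 4.564 V.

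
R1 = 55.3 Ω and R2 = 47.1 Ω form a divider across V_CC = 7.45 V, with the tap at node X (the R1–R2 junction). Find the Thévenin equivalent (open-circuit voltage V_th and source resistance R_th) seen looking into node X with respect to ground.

V_th ≈ 3.43 V, R_th ≈ 25.4 Ω

V_th is the unloaded tap voltage: V_CC · R2/(R1+R2) = 7.45 × 0.4600 = 3.427 V.
With V_CC suppressed (replaced by a short), R_th = R1 ‖ R2 = (55.30 × 47.1)/(55.30 + 47.1) = 25.44 Ω.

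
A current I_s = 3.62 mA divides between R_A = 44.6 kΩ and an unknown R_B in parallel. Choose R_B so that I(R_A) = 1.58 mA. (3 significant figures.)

In a two-way split, I_A/I_s = R_B/(R_A + R_B).
1.58/3.62 = R_B/(R_A + R_B) → R_B = R_A · (0.4365)/(1 − 0.4365) = 44.6 × 0.7745 = 34.54 kΩ.

R_B ≈ 34.5 kΩ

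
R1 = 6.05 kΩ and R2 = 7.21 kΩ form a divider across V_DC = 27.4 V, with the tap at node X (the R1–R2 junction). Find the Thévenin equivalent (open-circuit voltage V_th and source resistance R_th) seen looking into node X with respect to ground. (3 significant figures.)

With X open, the divider is unloaded: V_th = 27.4 × 7.21/13.26 = 14.90 V.
With V_DC suppressed (replaced by a short), R_th = R1 ‖ R2 = (6.050 × 7.21)/(6.050 + 7.21) = 3.290 kΩ.

V_th ≈ 14.9 V, R_th ≈ 3.29 kΩ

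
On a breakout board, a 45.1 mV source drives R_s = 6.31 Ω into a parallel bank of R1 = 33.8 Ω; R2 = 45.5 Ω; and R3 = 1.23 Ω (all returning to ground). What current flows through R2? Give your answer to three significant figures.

Parallel bank: R_p = 1/(1/33.8 + 1/45.5 + 1/1.23) = 1.157 Ω.
Node voltage V_A = V_supply · R_p/(R_s + R_p) = 45.1 × 0.1549 = 6.986 mV.
I(R2) = V_A / R2 = 6.986/45.5 = 0.1535 mA.

I ≈ 0.154 mA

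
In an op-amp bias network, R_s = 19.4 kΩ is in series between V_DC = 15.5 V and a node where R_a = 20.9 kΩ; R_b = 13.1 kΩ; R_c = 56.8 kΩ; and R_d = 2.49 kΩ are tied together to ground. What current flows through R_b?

I ≈ 0.103 mA

Equivalent of the parallel group: R_p = 1.840 kΩ.
V_A by voltage divider: V_A = 15.5 × 1.840/(19.4 + 1.840) = 1.343 V.
Branch current I = V_A/R_b = 1.343/13.1 = 0.1025 mA.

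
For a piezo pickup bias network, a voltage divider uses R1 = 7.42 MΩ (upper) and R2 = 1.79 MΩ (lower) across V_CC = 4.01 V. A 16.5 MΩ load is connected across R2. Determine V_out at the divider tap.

R2 ‖ R_L = (1.79 × 16.5)/(1.79 + 16.5) = 1.615 MΩ.
Voltage divider with the loaded lower leg: V_out = 4.01 × 1.615/(7.42 + 1.615) = 4.01 × 0.1787 = 0.7167 V.

V_out ≈ 0.717 V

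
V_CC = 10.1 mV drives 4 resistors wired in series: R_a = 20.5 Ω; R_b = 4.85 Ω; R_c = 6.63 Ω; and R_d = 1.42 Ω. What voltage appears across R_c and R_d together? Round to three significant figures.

V ≈ 2.43 mV

ΣR = 20.5 + 4.85 + 6.63 + 1.42 = 33.40 Ω.
R_{R_c..R_d} = 6.63 + 1.42 = 8.050 Ω.
Voltage divider: V = V_CC · (8.050 / 33.40) = 10.1 × 0.2410 = 2.434 mV.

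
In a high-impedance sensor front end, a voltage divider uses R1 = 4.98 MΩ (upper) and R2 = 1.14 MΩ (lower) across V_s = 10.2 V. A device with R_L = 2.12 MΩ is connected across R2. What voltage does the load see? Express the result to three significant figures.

The load sits in parallel with R2, giving an effective lower resistance R2' = R2·R_L/(R2+R_L) = 0.7413 MΩ.
Then V_out = V_s · R2'/(R1 + R2') = 10.2 × 0.7413/5.721 = 1.322 V.
(Unloaded it would be 1.90 V; the load pulls it down.)

V_out ≈ 1.32 V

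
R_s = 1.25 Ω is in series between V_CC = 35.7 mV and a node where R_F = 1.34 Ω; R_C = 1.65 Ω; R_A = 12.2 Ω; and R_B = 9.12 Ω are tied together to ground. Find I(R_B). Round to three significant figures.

Combine the parallel branches: R_p = (1/1.34 + 1/1.65 + 1/12.2 + 1/9.12)⁻¹ = 0.6477 Ω.
Node voltage V_A = V_CC · R_p/(R_s + R_p) = 35.7 × 0.3413 = 12.18 mV.
I(R_B) = V_A / R_B = 12.18/9.12 = 1.336 mA.

I ≈ 1.34 mA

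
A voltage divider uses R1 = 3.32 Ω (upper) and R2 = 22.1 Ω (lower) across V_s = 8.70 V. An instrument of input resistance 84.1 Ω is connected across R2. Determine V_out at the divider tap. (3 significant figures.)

V_out ≈ 7.31 V

R2 ‖ R_L = (22.1 × 84.1)/(22.1 + 84.1) = 17.50 Ω.
Voltage divider with the loaded lower leg: V_out = 8.70 × 17.50/(3.32 + 17.50) = 8.70 × 0.8405 = 7.313 V.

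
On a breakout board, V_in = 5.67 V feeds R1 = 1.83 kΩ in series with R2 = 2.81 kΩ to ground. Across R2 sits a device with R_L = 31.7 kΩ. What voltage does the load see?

First combine the lower leg with the load: R2 ‖ R_L = 2.581 kΩ.
Now apply the divider: V_out = 5.67 × 0.5851 = 3.318 V.

V_out ≈ 3.32 V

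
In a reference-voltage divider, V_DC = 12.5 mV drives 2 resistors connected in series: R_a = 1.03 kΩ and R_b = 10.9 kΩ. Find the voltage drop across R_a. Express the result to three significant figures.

ΣR = 1.03 + 10.9 = 11.93 kΩ.
By the voltage-divider rule, V = 12.5 × 1.030/11.93 = 1.079 mV.

V ≈ 1.08 mV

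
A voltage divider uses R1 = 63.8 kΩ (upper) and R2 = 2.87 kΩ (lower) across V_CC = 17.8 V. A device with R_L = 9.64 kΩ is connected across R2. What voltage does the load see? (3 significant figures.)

The load sits in parallel with R2, giving an effective lower resistance R2' = R2·R_L/(R2+R_L) = 2.212 kΩ.
Voltage divider with the loaded lower leg: V_out = 17.8 × 2.212/(63.8 + 2.212) = 17.8 × 0.03350 = 0.5964 V.

V_out ≈ 0.596 V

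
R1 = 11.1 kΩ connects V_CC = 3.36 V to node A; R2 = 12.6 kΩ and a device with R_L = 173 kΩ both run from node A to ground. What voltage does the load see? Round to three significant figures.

V_out ≈ 1.73 V

First combine the lower leg with the load: R2 ‖ R_L = 11.74 kΩ.
Then V_out = V_CC · R2'/(R1 + R2') = 3.36 × 11.74/22.84 = 1.727 V.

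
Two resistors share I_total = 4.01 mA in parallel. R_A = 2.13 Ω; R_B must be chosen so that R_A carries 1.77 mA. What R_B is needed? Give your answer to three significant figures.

R_B ≈ 1.68 Ω

In a two-way split, I_A/I_total = R_B/(R_A + R_B).
1.77/4.01 = R_B/(R_A + R_B) → R_B = R_A · (0.4414)/(1 − 0.4414) = 2.13 × 0.7902 = 1.683 Ω.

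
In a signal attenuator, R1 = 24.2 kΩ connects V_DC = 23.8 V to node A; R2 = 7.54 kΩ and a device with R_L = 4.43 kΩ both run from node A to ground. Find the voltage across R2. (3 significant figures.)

V_out ≈ 2.46 V

First combine the lower leg with the load: R2 ‖ R_L = 2.790 kΩ.
Then V_out = V_DC · R2'/(R1 + R2') = 23.8 × 2.790/26.99 = 2.461 V.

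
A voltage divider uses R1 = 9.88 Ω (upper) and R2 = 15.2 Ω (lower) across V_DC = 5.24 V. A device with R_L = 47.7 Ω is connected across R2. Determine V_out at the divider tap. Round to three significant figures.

V_out ≈ 2.82 V

R2 ‖ R_L = (15.2 × 47.7)/(15.2 + 47.7) = 11.53 Ω.
Voltage divider with the loaded lower leg: V_out = 5.24 × 11.53/(9.88 + 11.53) = 5.24 × 0.5385 = 2.822 V.
(Unloaded it would be 3.18 V; the load pulls it down.)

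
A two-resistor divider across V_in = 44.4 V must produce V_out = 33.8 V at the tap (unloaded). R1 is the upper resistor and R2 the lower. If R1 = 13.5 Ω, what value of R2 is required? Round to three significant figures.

V_out/V_in = R2/(R1+R2) = 0.7613.
So R2 = R1 · V_out/(V_in − V_out) = 13.5 × 33.8/(44.4 − 33.8) = 13.5 × 3.189 = 43.05 Ω.

R2 ≈ 43.0 Ω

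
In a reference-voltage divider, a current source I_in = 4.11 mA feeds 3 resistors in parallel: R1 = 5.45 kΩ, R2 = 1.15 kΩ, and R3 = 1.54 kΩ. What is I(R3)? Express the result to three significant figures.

Total conductance ΣG = 1/5.45 + 1/1.15 + 1/1.54 = 1.702 (units of 1/kΩ).
Current divider: I(R3) = I_in · G_k/ΣG = 4.11 × (0.6494/1.702) = 4.11 × 0.3814 = 1.568 mA.

I ≈ 1.57 mA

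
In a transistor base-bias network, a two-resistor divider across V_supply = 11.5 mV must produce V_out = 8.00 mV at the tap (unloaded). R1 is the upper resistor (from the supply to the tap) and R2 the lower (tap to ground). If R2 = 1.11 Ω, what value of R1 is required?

R1 ≈ 0.486 Ω

V_out/V_supply = R2/(R1+R2) = 0.6957.
R1 = R2·(1/k − 1) = 1.11 × 0.4375 = 0.4856 Ω.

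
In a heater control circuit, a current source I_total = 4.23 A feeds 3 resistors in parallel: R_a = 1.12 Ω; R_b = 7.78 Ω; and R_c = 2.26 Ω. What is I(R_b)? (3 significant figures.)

I ≈ 0.371 A

ΣG = 1/1.12 + 1/7.78 + 1/2.26 = 1.464.
Current divider: I(R_b) = I_total · G_k/ΣG = 4.23 × (0.1285/1.464) = 4.23 × 0.08780 = 0.3714 A.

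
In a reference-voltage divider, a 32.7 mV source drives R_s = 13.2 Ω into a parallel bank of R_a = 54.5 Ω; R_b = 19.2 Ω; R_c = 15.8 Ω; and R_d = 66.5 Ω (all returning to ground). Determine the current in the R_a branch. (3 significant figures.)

Parallel bank: R_p = 1/(1/54.5 + 1/19.2 + 1/15.8 + 1/66.5) = 6.722 Ω.
V_A = 32.7 × 6.722/19.92 = 11.03 mV.
I(R_a) = V_A / R_a = 11.03/54.5 = 0.2025 mA.

I ≈ 0.202 mA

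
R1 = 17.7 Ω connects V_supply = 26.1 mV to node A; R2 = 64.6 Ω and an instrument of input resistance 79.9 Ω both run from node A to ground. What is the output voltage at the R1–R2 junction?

V_out ≈ 17.5 mV

The load sits in parallel with R2, giving an effective lower resistance R2' = R2·R_L/(R2+R_L) = 35.72 Ω.
Voltage divider with the loaded lower leg: V_out = 26.1 × 35.72/(17.7 + 35.72) = 26.1 × 0.6687 = 17.45 mV.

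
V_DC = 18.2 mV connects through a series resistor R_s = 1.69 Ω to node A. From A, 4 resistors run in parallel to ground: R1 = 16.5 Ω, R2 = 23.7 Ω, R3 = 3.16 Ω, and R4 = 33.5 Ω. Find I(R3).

Equivalent of the parallel group: R_p = 2.227 Ω.
V_A by voltage divider: V_A = 18.2 × 2.227/(1.69 + 2.227) = 10.35 mV.
Branch current I = V_A/R3 = 10.35/3.16 = 3.274 mA.

I ≈ 3.27 mA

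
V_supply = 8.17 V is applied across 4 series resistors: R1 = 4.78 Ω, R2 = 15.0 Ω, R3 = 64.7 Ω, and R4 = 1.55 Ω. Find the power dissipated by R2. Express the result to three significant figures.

P ≈ 0.135 W

Series current I = V_supply/ΣR = 8.17/86.03 = 0.09497 A.
P(R2) = I²·R2 = (0.09497)² × 15.0 = 0.1353 W.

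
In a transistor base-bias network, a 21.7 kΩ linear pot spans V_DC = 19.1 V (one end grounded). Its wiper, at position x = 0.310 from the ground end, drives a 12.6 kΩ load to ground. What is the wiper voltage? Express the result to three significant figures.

The pot divides into 14.97 kΩ above the wiper and 6.727 kΩ below.
(x·R_p) ‖ R_L = 4.386 kΩ.
V_out = 19.1 × 4.386/(14.97 + 4.386) = 4.327 V.

V_out ≈ 4.33 V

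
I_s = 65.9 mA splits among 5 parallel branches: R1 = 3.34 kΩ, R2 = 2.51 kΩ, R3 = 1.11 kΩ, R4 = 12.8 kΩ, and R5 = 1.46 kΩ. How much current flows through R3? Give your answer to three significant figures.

I ≈ 25.1 mA

Total conductance ΣG = 1/3.34 + 1/2.51 + 1/1.11 + 1/12.8 + 1/1.46 = 2.362 (units of 1/kΩ).
R3 takes the fraction G_k/ΣG = 0.9009/2.362 = 0.3815, so I = 65.9 × 0.3815 = 25.14 mA.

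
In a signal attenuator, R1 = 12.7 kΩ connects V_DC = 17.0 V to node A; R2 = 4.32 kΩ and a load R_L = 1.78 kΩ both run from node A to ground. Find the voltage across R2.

The load sits in parallel with R2, giving an effective lower resistance R2' = R2·R_L/(R2+R_L) = 1.261 kΩ.
Voltage divider with the loaded lower leg: V_out = 17.0 × 1.261/(12.7 + 1.261) = 17.0 × 0.09030 = 1.535 V.

V_out ≈ 1.54 V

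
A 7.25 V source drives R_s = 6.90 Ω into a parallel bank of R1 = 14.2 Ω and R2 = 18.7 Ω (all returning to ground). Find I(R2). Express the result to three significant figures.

I ≈ 0.209 A

Parallel bank: R_p = 1/(1/14.2 + 1/18.7) = 8.071 Ω.
Node voltage V_A = V_CC · R_p/(R_s + R_p) = 7.25 × 0.5391 = 3.909 V.
I(R2) = V_A / R2 = 3.909/18.7 = 0.2090 A.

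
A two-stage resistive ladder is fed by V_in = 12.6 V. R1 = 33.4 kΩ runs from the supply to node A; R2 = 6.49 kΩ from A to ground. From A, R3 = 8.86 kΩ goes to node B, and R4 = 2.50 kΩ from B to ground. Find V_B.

V_B ≈ 0.305 V

The second stage (R3 + R4 = 11.36 kΩ) loads node A in parallel with R2.
R2 ‖ (R3+R4) = 4.130 kΩ.
So V_A = 12.6 × 0.1101 = 1.387 V.
Stage 2 is unloaded, so V_B = V_A · R4/(R3+R4) = 1.387 × 2.50/11.36 = 0.3052 V.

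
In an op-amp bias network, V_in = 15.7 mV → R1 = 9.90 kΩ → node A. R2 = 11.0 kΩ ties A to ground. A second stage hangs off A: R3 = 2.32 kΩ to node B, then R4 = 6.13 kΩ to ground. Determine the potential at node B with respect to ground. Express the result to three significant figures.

V_B ≈ 3.71 mV

Node A sees R2 in parallel with the series input of stage 2, R3 + R4 = 8.450 kΩ.
Effective lower resistance at A: R2 ‖ 8.450 = 4.779 kΩ.
First divider: V_A = V_in · 4.779/(9.90 + 4.779) = 5.111 mV.
Then the unloaded second divider: V_B = V_A × R4/(R3+R4) = 5.111 × 0.7254 = 3.708 mV.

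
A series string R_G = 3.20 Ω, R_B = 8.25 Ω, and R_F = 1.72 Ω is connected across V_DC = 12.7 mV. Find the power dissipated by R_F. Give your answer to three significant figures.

P ≈ 1.60 µW

Series current I = V_DC/ΣR = 12.7/13.17 = 0.9643 mA.
V(R_F) = I·R = 1.659 mV; P = V·I = 1.659 × 0.9643 = 1.599 µW.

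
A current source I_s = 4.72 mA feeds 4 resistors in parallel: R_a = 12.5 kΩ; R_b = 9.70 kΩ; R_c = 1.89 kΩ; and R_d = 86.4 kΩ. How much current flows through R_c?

Total conductance ΣG = 1/12.5 + 1/9.70 + 1/1.89 + 1/86.4 = 0.7238 (units of 1/kΩ).
Current divider: I(R_c) = I_s · G_k/ΣG = 4.72 × (0.5291/0.7238) = 4.72 × 0.7310 = 3.450 mA.

I ≈ 3.45 mA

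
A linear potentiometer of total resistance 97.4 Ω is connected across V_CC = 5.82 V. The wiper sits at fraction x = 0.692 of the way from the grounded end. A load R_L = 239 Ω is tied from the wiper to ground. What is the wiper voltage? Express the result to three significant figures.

Split the track: R_lower = x·R_p = 67.40 Ω, R_upper = (1−x)·R_p = 30.00 Ω.
Lower segment in parallel with the load: 67.40 ‖ 239 = 52.57 Ω.
Loaded-divider output: V_out = 5.82 × 0.6367 = 3.706 V.

V_out ≈ 3.71 V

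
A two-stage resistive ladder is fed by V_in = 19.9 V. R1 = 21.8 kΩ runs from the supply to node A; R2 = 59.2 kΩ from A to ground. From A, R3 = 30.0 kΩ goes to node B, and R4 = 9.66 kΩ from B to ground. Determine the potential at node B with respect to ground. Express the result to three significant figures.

Node A sees R2 in parallel with the series input of stage 2, R3 + R4 = 39.66 kΩ.
Effective lower resistance at A: R2 ‖ 39.66 = 23.75 kΩ.
First divider: V_A = V_in · 23.75/(21.8 + 23.75) = 10.38 V.
Stage 2 is unloaded, so V_B = V_A · R4/(R3+R4) = 10.38 × 9.66/39.66 = 2.527 V.

V_B ≈ 2.53 V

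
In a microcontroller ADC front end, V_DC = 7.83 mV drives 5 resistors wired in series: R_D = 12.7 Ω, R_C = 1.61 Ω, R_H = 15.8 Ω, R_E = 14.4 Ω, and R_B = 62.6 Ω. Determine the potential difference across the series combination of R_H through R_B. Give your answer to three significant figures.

V ≈ 6.78 mV

ΣR = 12.7 + 1.61 + 15.8 + 14.4 + 62.6 = 107.1 Ω.
R_{R_H..R_B} = 15.8 + 14.4 + 62.6 = 92.80 Ω.
V = V_DC · R/ΣR = 7.83 × 0.8664 = 6.784 mV.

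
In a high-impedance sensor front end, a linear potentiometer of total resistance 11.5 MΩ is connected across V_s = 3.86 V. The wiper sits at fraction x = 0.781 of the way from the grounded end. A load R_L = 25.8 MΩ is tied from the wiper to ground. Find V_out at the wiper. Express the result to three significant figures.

The pot divides into 2.518 MΩ above the wiper and 8.982 MΩ below.
R_L loads the lower segment: effective lower R = 6.662 MΩ.
Loaded-divider output: V_out = 3.86 × 0.7257 = 2.801 V.
(Unloaded: V_out = x·V_s = 3.01 V.)

V_out ≈ 2.80 V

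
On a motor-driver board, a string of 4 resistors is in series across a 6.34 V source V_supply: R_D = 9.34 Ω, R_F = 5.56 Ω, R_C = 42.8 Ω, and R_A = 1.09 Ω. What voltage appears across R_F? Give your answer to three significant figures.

V ≈ 0.600 V

Series total: ΣR = 9.34 + 5.56 + 42.8 + 1.09 = 58.79 Ω.
V = V_supply · R/ΣR = 6.34 × 0.09457 = 0.5996 V.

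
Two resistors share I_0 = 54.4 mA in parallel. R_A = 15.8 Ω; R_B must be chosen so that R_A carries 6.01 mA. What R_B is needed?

R_B ≈ 1.96 Ω

Two-branch current divider: I_A = I_0 · R_B/(R_A + R_B).
6.01/54.4 = R_B/(R_A + R_B) → R_B = R_A · (0.1105)/(1 − 0.1105) = 15.8 × 0.1242 = 1.962 Ω.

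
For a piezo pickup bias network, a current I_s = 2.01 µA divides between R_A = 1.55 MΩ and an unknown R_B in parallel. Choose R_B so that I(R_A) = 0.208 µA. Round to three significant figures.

R_B ≈ 0.179 MΩ

In a two-way split, I_A/I_s = R_B/(R_A + R_B).
With f = 0.1035, R_B = R_A · f/(1−f) = 1.55 × 0.1154 = 0.1789 MΩ.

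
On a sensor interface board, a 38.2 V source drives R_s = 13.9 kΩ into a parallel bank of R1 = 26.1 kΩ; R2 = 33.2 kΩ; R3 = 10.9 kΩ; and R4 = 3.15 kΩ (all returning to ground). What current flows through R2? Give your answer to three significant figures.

I ≈ 0.151 mA

Parallel bank: R_p = 1/(1/26.1 + 1/33.2 + 1/10.9 + 1/3.15) = 2.094 kΩ.
Node voltage V_A = V_in · R_p/(R_s + R_p) = 38.2 × 0.1309 = 5.001 V.
Branch current I = V_A/R2 = 5.001/33.2 = 0.1506 mA.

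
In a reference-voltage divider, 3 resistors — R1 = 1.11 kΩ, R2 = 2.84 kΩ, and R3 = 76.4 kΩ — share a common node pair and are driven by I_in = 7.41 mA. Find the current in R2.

I ≈ 2.06 mA

ΣG = 1/1.11 + 1/2.84 + 1/76.4 = 1.266.
R2 takes the fraction G_k/ΣG = 0.3521/1.266 = 0.2781, so I = 7.41 × 0.2781 = 2.061 mA.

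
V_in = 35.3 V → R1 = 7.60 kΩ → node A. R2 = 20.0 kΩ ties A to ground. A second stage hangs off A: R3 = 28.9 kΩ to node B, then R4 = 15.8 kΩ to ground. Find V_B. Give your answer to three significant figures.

V_B ≈ 8.05 V

The second stage (R3 + R4 = 44.70 kΩ) loads node A in parallel with R2.
Effective lower resistance at A: R2 ‖ 44.70 = 13.82 kΩ.
First divider: V_A = V_in · 13.82/(7.60 + 13.82) = 22.77 V.
Then the unloaded second divider: V_B = V_A × R4/(R3+R4) = 22.77 × 0.3535 = 8.050 V.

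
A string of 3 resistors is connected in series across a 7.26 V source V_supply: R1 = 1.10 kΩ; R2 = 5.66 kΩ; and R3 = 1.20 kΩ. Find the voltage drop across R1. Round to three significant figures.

V ≈ 1.00 V

Total series resistance ΣR = 1.10 + 5.66 + 1.20 = 7.960 kΩ.
By the voltage-divider rule, V = 7.26 × 1.100/7.960 = 1.003 V.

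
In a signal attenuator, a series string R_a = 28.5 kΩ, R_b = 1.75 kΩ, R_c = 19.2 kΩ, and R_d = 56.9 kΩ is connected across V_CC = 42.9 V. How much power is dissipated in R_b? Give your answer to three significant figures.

The common current is I = 42.9/106.3 = 0.4034 mA.
V(R_b) = I·R = 0.7059 V; P = V·I = 0.7059 × 0.4034 = 0.2848 mW.

P ≈ 0.285 mW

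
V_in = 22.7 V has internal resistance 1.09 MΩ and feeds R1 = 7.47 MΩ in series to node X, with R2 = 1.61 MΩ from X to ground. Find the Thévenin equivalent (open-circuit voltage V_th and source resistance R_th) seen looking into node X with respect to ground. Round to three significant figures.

V_th ≈ 3.59 V, R_th ≈ 1.36 MΩ

R1' = 1.09 + 7.47 = 8.560 MΩ (source resistance + R1).
Open-circuit (no load on X): V_th = V_in · R2/(R1' + R2) = 22.7 × 1.61/(8.560 + 1.61) = 3.594 V.
Zeroing V_in shorts the top of R1' to ground, so R_th = R1' ‖ R2 = 1.355 MΩ.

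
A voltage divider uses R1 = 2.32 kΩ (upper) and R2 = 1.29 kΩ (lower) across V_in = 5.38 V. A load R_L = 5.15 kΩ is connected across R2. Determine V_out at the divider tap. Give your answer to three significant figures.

V_out ≈ 1.66 V

The load sits in parallel with R2, giving an effective lower resistance R2' = R2·R_L/(R2+R_L) = 1.032 kΩ.
Then V_out = V_in · R2'/(R1 + R2') = 5.38 × 1.032/3.352 = 1.656 V.
(Unloaded it would be 1.92 V; the load pulls it down.)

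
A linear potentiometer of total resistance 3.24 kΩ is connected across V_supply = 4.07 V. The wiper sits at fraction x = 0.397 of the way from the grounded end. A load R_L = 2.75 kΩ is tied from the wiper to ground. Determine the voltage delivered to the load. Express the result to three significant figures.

V_out ≈ 1.26 V

Split the track: R_lower = x·R_p = 1.286 kΩ, R_upper = (1−x)·R_p = 1.954 kΩ.
(x·R_p) ‖ R_L = 0.8764 kΩ.
V_out = 4.07 × 0.8764/(1.954 + 0.8764) = 1.260 V.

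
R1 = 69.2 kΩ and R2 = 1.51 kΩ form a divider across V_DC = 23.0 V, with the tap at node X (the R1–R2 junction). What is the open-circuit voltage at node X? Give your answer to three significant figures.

V_th ≈ 0.491 V

With X open, the divider is unloaded: V_th = 23.0 × 1.51/70.71 = 0.4912 V.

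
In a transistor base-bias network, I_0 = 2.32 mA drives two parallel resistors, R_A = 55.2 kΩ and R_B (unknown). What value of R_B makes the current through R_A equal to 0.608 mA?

R_B ≈ 19.6 kΩ

The fraction through R_A equals R_B/(R_A+R_B).
With f = 0.2621, R_B = R_A · f/(1−f) = 55.2 × 0.3551 = 19.60 kΩ.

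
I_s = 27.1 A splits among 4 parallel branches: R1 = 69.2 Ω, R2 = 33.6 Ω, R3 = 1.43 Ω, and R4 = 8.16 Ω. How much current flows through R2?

Conductances: ΣG = 1/69.2 + 1/33.6 + 1/1.43 + 1/8.16 = 0.8661 (1/Ω).
By the current-divider rule, I = I_s · G_k/ΣG = 27.1 × 0.03436 = 0.9313 A.

I ≈ 0.931 A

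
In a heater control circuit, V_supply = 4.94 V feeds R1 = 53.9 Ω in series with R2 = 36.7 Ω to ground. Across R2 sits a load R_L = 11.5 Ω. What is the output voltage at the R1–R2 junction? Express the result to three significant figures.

V_out ≈ 0.690 V

R2 ‖ R_L = (36.7 × 11.5)/(36.7 + 11.5) = 8.756 Ω.
Voltage divider with the loaded lower leg: V_out = 4.94 × 8.756/(53.9 + 8.756) = 4.94 × 0.1398 = 0.6904 V.
(Unloaded it would be 2.00 V; the load pulls it down.)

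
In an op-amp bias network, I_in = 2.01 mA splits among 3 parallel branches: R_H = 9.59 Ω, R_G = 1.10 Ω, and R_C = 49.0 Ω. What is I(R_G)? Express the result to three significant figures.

I ≈ 1.77 mA

Conductances: ΣG = 1/9.59 + 1/1.10 + 1/49.0 = 1.034 (1/Ω).
By the current-divider rule, I = I_in · G_k/ΣG = 2.01 × 0.8794 = 1.768 mA.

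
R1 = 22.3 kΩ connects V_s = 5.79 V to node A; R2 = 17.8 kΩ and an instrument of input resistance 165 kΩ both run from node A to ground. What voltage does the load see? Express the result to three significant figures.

V_out ≈ 2.42 V

First combine the lower leg with the load: R2 ‖ R_L = 16.07 kΩ.
Voltage divider with the loaded lower leg: V_out = 5.79 × 16.07/(22.3 + 16.07) = 5.79 × 0.4188 = 2.425 V.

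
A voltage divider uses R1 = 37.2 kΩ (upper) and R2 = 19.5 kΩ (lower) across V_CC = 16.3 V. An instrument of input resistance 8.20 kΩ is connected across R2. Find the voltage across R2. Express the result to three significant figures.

The load sits in parallel with R2, giving an effective lower resistance R2' = R2·R_L/(R2+R_L) = 5.773 kΩ.
Voltage divider with the loaded lower leg: V_out = 16.3 × 5.773/(37.2 + 5.773) = 16.3 × 0.1343 = 2.190 V.

V_out ≈ 2.19 V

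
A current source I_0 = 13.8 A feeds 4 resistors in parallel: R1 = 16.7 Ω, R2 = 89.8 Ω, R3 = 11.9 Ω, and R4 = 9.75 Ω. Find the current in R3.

I ≈ 4.50 A

ΣG = 1/16.7 + 1/89.8 + 1/11.9 + 1/9.75 = 0.2576.
Current divider: I(R3) = I_0 · G_k/ΣG = 13.8 × (0.08403/0.2576) = 13.8 × 0.3262 = 4.502 A.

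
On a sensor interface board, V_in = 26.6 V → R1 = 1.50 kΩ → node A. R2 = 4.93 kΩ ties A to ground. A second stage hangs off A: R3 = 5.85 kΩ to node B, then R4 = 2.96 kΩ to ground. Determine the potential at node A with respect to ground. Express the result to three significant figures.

Looking into the second stage from A: R3 + R4 = 8.810 kΩ appears in parallel with R2.
R2 ‖ (R3+R4) = 3.161 kΩ.
V_A = 26.6 × 3.161/(1.50 + 3.161) = 18.04 V.

V_A ≈ 18.0 V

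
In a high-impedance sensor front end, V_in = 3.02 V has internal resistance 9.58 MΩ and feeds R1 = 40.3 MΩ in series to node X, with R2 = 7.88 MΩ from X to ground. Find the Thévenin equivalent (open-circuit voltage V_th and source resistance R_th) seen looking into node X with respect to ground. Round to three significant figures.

R1' = 9.58 + 40.3 = 49.88 MΩ (source resistance + R1).
V_th is the unloaded tap voltage: V_in · R2/(R1'+R2) = 3.02 × 0.1364 = 0.4120 V.
Zeroing V_in shorts the top of R1' to ground, so R_th = R1' ‖ R2 = 6.805 MΩ.

V_th ≈ 0.412 V, R_th ≈ 6.80 MΩ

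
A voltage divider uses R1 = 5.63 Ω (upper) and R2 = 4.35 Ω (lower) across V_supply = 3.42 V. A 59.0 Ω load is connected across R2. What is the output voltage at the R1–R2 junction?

V_out ≈ 1.43 V

R2 ‖ R_L = (4.35 × 59.0)/(4.35 + 59.0) = 4.051 Ω.
Then V_out = V_supply · R2'/(R1 + R2') = 3.42 × 4.051/9.681 = 1.431 V.
(Unloaded it would be 1.49 V; the load pulls it down.)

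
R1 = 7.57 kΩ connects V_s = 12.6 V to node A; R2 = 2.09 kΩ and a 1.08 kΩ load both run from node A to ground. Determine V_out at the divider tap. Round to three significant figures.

V_out ≈ 1.08 V

R2 ‖ R_L = (2.09 × 1.08)/(2.09 + 1.08) = 0.7121 kΩ.
Then V_out = V_s · R2'/(R1 + R2') = 12.6 × 0.7121/8.282 = 1.083 V.
(Unloaded it would be 2.73 V; the load pulls it down.)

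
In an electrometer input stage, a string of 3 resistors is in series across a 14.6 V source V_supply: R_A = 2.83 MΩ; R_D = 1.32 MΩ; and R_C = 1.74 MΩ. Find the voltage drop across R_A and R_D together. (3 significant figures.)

Series total: ΣR = 2.83 + 1.32 + 1.74 = 5.890 MΩ.
R_{R_A..R_D} = 2.83 + 1.32 = 4.150 MΩ.
V = V_supply · R/ΣR = 14.6 × 0.7046 = 10.29 V.

V ≈ 10.3 V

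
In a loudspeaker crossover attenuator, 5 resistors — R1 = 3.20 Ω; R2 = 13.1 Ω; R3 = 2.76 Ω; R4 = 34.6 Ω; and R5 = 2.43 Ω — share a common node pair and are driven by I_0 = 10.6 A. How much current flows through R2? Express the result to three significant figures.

Total conductance ΣG = 1/3.20 + 1/13.1 + 1/2.76 + 1/34.6 + 1/2.43 = 1.192 (units of 1/Ω).
R2 takes the fraction G_k/ΣG = 0.07634/1.192 = 0.06406, so I = 10.6 × 0.06406 = 0.6791 A.

I ≈ 0.679 A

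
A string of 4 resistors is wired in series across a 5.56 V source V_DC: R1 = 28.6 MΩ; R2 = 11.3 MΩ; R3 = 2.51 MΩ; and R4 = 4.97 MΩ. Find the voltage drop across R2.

V ≈ 1.33 V

Series total: ΣR = 28.6 + 11.3 + 2.51 + 4.97 = 47.38 MΩ.
Voltage divider: V = V_DC · (11.30 / 47.38) = 5.56 × 0.2385 = 1.326 V.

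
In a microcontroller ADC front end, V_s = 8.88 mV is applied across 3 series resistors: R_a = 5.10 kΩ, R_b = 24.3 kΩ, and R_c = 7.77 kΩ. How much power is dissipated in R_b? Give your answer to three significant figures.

P ≈ 1.39 nW

Series current I = V_s/ΣR = 8.88/37.17 = 0.2389 µA.
P(R_b) = I²·R_b = (0.2389)² × 24.3 = 1.387 nW.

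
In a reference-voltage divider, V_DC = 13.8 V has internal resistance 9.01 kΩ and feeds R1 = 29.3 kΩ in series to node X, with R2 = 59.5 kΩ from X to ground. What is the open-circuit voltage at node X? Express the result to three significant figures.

R1' = 9.01 + 29.3 = 38.31 kΩ (source resistance + R1).
Open-circuit (no load on X): V_th = V_DC · R2/(R1' + R2) = 13.8 × 59.5/(38.31 + 59.5) = 8.395 V.

V_th ≈ 8.39 V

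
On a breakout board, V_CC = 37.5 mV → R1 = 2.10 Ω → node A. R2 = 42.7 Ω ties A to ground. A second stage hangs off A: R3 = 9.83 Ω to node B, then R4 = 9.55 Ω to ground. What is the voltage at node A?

Looking into the second stage from A: R3 + R4 = 19.38 Ω appears in parallel with R2.
Effective lower resistance at A: R2 ‖ 19.38 = 13.33 Ω.
V_A = 37.5 × 13.33/(2.10 + 13.33) = 32.40 mV.

V_A ≈ 32.4 mV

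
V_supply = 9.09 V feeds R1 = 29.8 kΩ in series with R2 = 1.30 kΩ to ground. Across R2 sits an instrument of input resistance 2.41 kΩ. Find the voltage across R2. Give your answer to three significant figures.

V_out ≈ 0.250 V

The load sits in parallel with R2, giving an effective lower resistance R2' = R2·R_L/(R2+R_L) = 0.8445 kΩ.
Now apply the divider: V_out = 9.09 × 0.02756 = 0.2505 V.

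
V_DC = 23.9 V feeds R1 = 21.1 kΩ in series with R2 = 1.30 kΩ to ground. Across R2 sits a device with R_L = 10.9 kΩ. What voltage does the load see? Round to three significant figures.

V_out ≈ 1.25 V

The load sits in parallel with R2, giving an effective lower resistance R2' = R2·R_L/(R2+R_L) = 1.161 kΩ.
Now apply the divider: V_out = 23.9 × 0.05217 = 1.247 V.
(Unloaded it would be 1.39 V; the load pulls it down.)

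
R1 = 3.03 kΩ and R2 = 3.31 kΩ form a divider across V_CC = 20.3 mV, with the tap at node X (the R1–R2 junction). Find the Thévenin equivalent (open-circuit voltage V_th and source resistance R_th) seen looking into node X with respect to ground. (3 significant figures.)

V_th ≈ 10.6 mV, R_th ≈ 1.58 kΩ

Open-circuit (no load on X): V_th = V_CC · R2/(R1 + R2) = 20.3 × 3.31/(3.030 + 3.31) = 10.60 mV.
Looking into X with the source shorted: R_th = R1·R2/(R1+R2) = 3.030 × 3.31/6.340 = 1.582 kΩ.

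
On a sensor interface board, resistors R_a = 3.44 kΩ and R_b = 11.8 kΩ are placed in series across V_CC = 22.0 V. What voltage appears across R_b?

V ≈ 17.0 V

Series total: ΣR = 3.44 + 11.8 = 15.24 kΩ.
Voltage divider: V = V_CC · (11.80 / 15.24) = 22.0 × 0.7743 = 17.03 V.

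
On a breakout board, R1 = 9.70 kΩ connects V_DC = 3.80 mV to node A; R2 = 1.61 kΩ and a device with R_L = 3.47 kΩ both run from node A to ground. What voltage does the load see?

The load sits in parallel with R2, giving an effective lower resistance R2' = R2·R_L/(R2+R_L) = 1.100 kΩ.
Then V_out = V_DC · R2'/(R1 + R2') = 3.80 × 1.100/10.80 = 0.3870 mV.

V_out ≈ 0.387 mV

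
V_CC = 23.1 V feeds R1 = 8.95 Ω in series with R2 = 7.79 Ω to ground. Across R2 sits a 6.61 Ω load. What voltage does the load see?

V_out ≈ 6.59 V

R2 ‖ R_L = (7.79 × 6.61)/(7.79 + 6.61) = 3.576 Ω.
Now apply the divider: V_out = 23.1 × 0.2855 = 6.595 V.
(Unloaded it would be 10.7 V; the load pulls it down.)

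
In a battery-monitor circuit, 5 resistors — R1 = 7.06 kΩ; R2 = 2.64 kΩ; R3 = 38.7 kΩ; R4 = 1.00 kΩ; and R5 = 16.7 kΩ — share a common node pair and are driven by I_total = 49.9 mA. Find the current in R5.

Conductances: ΣG = 1/7.06 + 1/2.64 + 1/38.7 + 1/1.00 + 1/16.7 = 1.606 (1/kΩ).
Current divider: I(R5) = I_total · G_k/ΣG = 49.9 × (0.05988/1.606) = 49.9 × 0.03728 = 1.860 mA.

I ≈ 1.86 mA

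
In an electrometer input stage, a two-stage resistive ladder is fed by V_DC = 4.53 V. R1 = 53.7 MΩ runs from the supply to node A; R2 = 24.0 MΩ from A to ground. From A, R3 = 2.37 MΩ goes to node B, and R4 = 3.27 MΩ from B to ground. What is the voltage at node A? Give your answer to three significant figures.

V_A ≈ 0.355 V

Looking into the second stage from A: R3 + R4 = 5.640 MΩ appears in parallel with R2.
Effective lower resistance at A: R2 ‖ 5.640 = 4.567 MΩ.
So V_A = 4.53 × 0.07838 = 0.3550 V.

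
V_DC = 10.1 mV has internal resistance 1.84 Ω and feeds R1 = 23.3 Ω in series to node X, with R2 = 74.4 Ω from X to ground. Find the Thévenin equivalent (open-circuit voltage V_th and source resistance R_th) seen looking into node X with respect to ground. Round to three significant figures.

V_th ≈ 7.55 mV, R_th ≈ 18.8 Ω

R1' = 1.84 + 23.3 = 25.14 Ω (source resistance + R1).
With X open, the divider is unloaded: V_th = 10.1 × 74.4/99.54 = 7.549 mV.
With V_DC suppressed (replaced by a short), R_th = R1' ‖ R2 = (25.14 × 74.4)/(25.14 + 74.4) = 18.79 Ω.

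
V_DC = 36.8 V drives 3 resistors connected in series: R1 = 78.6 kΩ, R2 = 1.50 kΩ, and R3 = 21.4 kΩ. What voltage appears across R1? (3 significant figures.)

V ≈ 28.5 V

ΣR = 78.6 + 1.50 + 21.4 = 101.5 kΩ.
Voltage divider: V = V_DC · (78.60 / 101.5) = 36.8 × 0.7744 = 28.50 V.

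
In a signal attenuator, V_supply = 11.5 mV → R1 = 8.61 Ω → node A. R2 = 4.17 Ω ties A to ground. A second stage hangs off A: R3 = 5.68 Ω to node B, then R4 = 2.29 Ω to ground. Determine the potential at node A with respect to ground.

The second stage (R3 + R4 = 7.970 Ω) loads node A in parallel with R2.
R2 ‖ (R3+R4) = 2.738 Ω.
So V_A = 11.5 × 0.2413 = 2.774 mV.

V_A ≈ 2.77 mV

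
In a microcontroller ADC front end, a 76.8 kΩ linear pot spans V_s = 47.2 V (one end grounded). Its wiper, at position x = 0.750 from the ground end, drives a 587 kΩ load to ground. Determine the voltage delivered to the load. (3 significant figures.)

V_out ≈ 34.6 V

The pot divides into 19.20 kΩ above the wiper and 57.60 kΩ below.
Lower segment in parallel with the load: 57.60 ‖ 587 = 52.45 kΩ.
V_out = 47.2 × 52.45/(19.20 + 52.45) = 34.55 V.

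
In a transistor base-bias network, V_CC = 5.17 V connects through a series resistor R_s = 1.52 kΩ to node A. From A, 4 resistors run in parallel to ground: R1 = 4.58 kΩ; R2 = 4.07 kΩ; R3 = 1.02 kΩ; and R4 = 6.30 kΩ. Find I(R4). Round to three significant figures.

I ≈ 0.239 mA

Combine the parallel branches: R_p = (1/4.58 + 1/4.07 + 1/1.02 + 1/6.30)⁻¹ = 0.6238 kΩ.
V_A = 5.17 × 0.6238/2.144 = 1.504 V.
Branch current I = V_A/R4 = 1.504/6.30 = 0.2388 mA.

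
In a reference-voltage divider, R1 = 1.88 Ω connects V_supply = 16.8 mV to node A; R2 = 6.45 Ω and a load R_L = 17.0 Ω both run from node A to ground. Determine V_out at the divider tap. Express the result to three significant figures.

First combine the lower leg with the load: R2 ‖ R_L = 4.676 Ω.
Then V_out = V_supply · R2'/(R1 + R2') = 16.8 × 4.676/6.556 = 11.98 mV.
(Unloaded it would be 13.0 mV; the load pulls it down.)

V_out ≈ 12.0 mV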